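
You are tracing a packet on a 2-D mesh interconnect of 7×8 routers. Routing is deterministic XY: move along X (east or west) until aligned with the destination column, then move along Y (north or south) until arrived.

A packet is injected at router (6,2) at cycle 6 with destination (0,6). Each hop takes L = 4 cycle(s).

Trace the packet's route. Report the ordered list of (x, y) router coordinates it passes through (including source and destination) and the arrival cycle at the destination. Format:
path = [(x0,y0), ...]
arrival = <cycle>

  0. router=(6,2) cycle=6 (inject)
  1. router=(5,2) cycle=10 dir=W
  2. router=(4,2) cycle=14 dir=W
  3. router=(3,2) cycle=18 dir=W
  4. router=(2,2) cycle=22 dir=W
  5. router=(1,2) cycle=26 dir=W
  6. router=(0,2) cycle=30 dir=W
  7. router=(0,3) cycle=34 dir=N
  8. router=(0,4) cycle=38 dir=N
  9. router=(0,5) cycle=42 dir=N
  10. router=(0,6) cycle=46 dir=N

path = [(6,2), (5,2), (4,2), (3,2), (2,2), (1,2), (0,2), (0,3), (0,4), (0,5), (0,6)]
arrival = 46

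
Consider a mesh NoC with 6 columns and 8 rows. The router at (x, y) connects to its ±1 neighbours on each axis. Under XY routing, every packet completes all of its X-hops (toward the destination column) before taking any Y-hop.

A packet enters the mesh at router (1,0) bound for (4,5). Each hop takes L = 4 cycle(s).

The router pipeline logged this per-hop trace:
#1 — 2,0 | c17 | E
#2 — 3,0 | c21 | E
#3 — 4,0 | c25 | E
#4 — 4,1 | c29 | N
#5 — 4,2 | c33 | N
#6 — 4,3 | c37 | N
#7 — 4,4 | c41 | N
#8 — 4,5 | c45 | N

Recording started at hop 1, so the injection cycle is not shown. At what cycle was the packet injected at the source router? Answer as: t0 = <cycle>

The first recorded entry is hop 1 at cycle 17.
Subtract one hop: t0 = 17 − 4 = 13.

t0 = 13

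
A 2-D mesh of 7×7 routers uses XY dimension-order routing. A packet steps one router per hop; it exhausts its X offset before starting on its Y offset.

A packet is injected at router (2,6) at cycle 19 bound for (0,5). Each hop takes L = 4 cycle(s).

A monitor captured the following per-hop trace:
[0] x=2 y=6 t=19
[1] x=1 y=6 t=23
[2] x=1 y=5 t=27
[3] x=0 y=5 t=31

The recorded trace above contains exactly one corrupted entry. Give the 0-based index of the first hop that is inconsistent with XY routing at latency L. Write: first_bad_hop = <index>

first_bad_hop = 2

[1] (-1,+0) / 4c ⇒ ok
[2] (+0,-1) / 4c ⇒ BAD: Y-move but x=1≠0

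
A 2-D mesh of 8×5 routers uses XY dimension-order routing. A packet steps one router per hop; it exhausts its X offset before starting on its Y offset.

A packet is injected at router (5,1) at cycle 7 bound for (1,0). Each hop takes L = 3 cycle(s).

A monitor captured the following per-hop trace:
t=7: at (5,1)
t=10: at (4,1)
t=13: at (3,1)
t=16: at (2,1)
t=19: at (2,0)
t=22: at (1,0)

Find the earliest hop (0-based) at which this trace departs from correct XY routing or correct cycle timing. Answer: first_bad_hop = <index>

check 1→ d=(-1,0) cyc+3: ok
check 2→ d=(-1,0) cyc+3: ok
check 3→ d=(-1,0) cyc+3: ok
check 4→ d=(0,-1) cyc+3: BAD: Y-move but x=2≠1

first_bad_hop = 4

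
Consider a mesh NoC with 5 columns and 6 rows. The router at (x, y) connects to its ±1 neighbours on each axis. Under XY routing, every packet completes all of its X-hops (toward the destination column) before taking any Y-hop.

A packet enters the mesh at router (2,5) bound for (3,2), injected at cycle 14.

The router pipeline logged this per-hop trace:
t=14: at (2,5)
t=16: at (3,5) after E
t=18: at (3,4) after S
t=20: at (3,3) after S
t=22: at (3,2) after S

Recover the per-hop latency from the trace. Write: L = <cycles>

L = 2

From hop 0 (14) to hop 1 (16): +2 cycles.
Each hop adds L, hence L = 2.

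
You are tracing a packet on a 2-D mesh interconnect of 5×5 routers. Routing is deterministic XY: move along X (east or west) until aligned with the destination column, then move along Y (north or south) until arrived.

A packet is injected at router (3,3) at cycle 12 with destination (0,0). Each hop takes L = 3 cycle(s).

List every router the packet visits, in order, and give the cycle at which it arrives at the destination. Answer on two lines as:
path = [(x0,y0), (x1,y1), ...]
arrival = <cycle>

path = [(3,3), (2,3), (1,3), (0,3), (0,2), (0,1), (0,0)]
arrival = 30

hop 0: (3,3) @ cyc 12
hop 1: (2,3) @ cyc 15  [W]
hop 2: (1,3) @ cyc 18  [W]
hop 3: (0,3) @ cyc 21  [W]
hop 4: (0,2) @ cyc 24  [S]
hop 5: (0,1) @ cyc 27  [S]
hop 6: (0,0) @ cyc 30  [S]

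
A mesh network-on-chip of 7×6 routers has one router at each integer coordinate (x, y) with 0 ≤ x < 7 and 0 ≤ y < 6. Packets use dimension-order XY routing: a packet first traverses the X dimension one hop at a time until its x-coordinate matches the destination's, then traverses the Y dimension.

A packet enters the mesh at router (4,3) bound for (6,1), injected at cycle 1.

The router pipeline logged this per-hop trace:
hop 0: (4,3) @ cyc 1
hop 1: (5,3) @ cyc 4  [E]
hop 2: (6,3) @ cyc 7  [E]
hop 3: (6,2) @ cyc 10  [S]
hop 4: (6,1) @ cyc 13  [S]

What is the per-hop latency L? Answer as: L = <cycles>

L = 3

From hop 0 (1) to hop 1 (4): +3 cycles.
Each hop adds L, hence L = 3.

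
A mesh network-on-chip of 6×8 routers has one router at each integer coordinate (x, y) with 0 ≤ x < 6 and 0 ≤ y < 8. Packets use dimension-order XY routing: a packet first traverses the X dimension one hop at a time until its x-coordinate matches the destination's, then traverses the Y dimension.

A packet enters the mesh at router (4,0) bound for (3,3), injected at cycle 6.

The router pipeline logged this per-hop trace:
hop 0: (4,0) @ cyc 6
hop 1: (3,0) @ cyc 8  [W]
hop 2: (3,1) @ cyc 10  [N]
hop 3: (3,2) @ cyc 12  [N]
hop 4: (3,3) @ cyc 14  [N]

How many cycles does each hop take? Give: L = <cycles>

L = 2

From hop 0 (6) to hop 1 (8): +2 cycles.
That increment is L by definition: L = 2.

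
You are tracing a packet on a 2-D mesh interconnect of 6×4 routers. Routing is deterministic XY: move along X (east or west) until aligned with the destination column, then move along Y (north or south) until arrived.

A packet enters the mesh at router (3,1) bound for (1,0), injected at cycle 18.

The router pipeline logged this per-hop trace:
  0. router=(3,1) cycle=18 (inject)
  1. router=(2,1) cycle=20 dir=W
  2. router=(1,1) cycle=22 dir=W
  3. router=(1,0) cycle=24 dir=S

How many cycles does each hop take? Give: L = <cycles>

L = 2

From hop 0 (18) to hop 1 (20): +2 cycles.
Per-hop latency L = Δcyc = 2.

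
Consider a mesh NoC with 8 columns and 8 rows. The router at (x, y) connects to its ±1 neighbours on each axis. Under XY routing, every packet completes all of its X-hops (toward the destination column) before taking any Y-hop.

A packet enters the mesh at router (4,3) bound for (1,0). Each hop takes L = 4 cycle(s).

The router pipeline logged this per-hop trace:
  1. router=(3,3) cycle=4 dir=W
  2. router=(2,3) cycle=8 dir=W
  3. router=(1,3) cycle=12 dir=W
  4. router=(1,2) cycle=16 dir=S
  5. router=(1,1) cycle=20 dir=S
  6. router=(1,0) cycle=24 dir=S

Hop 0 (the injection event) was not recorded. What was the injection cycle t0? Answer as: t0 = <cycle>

cyc[1] = 4 and cyc[k] = t0 + k·L for every k.
t0 = cyc[1] − L = 4 − 4 = 0.

t0 = 0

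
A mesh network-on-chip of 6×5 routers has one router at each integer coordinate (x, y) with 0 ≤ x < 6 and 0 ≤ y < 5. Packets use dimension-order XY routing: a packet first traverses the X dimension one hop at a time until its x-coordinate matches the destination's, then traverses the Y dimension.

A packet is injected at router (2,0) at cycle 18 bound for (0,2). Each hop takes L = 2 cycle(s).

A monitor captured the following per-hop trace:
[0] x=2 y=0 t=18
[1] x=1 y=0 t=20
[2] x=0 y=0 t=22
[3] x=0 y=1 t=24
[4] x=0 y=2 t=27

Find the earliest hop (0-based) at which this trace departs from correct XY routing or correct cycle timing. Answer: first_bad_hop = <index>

first_bad_hop = 4

hop 1: step (-1,+0), +2 cyc — ok
hop 2: step (-1,+0), +2 cyc — ok
hop 3: step (+0,+1), +2 cyc — ok
hop 4: step (+0,+1), +3 cyc — BAD: Δcyc=3≠L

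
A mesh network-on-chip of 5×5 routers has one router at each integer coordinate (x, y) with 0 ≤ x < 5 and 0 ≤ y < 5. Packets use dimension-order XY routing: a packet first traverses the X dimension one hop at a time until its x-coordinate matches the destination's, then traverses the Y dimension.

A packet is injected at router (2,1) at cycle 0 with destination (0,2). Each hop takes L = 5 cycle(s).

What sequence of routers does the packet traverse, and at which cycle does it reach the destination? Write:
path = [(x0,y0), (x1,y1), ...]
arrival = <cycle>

hop 0: (2,1) @ cyc 0
hop 1: (1,1) @ cyc 5  [W]
hop 2: (0,1) @ cyc 10  [W]
hop 3: (0,2) @ cyc 15  [N]

path = [(2,1), (1,1), (0,1), (0,2)]
arrival = 15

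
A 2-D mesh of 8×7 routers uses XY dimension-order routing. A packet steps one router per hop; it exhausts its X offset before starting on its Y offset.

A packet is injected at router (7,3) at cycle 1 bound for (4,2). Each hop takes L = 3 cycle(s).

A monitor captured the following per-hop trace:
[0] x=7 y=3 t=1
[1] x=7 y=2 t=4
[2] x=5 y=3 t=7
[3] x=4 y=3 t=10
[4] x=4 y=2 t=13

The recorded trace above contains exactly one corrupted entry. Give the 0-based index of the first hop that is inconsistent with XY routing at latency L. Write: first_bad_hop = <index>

first_bad_hop = 1

  1: Δx=+0 Δy=-1 Δt=3 [BAD: Y-move but x=7≠4]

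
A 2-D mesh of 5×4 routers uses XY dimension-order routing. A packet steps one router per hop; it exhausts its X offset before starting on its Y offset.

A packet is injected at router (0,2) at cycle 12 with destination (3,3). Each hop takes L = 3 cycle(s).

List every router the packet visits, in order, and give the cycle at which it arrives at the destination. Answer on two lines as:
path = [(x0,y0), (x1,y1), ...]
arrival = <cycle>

src (0,2)  cyc=12
E→(1,2)  cyc=15
E→(2,2)  cyc=18
E→(3,2)  cyc=21
N→(3,3)  cyc=24

path = [(0,2), (1,2), (2,2), (3,2), (3,3)]
arrival = 24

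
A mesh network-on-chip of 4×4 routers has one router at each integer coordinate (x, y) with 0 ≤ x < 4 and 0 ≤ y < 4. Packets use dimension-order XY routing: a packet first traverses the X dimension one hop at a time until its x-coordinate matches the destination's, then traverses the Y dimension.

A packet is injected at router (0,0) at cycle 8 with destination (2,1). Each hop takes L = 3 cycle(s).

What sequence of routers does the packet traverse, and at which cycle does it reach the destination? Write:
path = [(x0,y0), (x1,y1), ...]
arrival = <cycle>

hop 0: (0,0) @ cyc 8
hop 1: (1,0) @ cyc 11  [E]
hop 2: (2,0) @ cyc 14  [E]
hop 3: (2,1) @ cyc 17  [N]

path = [(0,0), (1,0), (2,0), (2,1)]
arrival = 17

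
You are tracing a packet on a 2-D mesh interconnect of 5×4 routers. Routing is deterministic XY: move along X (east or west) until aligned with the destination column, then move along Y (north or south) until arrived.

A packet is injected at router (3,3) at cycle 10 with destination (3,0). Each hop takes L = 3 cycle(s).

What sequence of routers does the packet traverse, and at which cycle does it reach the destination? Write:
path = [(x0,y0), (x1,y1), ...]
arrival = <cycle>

path = [(3,3), (3,2), (3,1), (3,0)]
arrival = 19

t=10: at (3,3)
t=13: at (3,2) after S
t=16: at (3,1) after S
t=19: at (3,0) after S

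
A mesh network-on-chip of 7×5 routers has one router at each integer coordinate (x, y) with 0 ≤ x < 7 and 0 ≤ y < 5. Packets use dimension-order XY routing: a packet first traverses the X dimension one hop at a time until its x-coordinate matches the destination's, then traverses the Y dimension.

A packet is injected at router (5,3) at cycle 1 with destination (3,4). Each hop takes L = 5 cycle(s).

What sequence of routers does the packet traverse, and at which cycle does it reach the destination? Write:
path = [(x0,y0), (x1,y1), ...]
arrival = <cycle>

  0. router=(5,3) cycle=1 (inject)
  1. router=(4,3) cycle=6 dir=W
  2. router=(3,3) cycle=11 dir=W
  3. router=(3,4) cycle=16 dir=N

path = [(5,3), (4,3), (3,3), (3,4)]
arrival = 16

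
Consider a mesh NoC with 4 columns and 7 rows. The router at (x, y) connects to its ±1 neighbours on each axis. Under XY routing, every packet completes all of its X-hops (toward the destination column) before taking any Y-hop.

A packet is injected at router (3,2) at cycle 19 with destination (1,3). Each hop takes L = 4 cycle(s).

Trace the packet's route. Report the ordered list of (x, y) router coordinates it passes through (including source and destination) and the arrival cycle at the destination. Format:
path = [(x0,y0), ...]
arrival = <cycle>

hop 0: (3,2) @ cyc 19
hop 1: (2,2) @ cyc 23  [W]
hop 2: (1,2) @ cyc 27  [W]
hop 3: (1,3) @ cyc 31  [N]

path = [(3,2), (2,2), (1,2), (1,3)]
arrival = 31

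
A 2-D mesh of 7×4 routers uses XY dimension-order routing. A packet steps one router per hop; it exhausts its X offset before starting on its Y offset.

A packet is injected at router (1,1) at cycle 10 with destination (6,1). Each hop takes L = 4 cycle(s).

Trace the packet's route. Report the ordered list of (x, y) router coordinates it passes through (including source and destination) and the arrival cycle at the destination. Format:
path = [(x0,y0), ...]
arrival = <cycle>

t=10: at (1,1)
t=14: at (2,1) after E
t=18: at (3,1) after E
t=22: at (4,1) after E
t=26: at (5,1) after E
t=30: at (6,1) after E

path = [(1,1), (2,1), (3,1), (4,1), (5,1), (6,1)]
arrival = 30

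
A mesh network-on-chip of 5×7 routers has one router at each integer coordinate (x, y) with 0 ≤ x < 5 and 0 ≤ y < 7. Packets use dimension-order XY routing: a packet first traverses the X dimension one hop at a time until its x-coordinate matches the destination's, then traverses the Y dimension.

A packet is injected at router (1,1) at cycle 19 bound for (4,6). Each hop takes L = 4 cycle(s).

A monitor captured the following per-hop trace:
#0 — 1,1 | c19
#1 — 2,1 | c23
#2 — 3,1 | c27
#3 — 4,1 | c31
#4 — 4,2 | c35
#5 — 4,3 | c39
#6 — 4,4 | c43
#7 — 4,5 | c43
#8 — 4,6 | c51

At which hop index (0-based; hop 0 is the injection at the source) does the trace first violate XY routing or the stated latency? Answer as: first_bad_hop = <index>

[1] (+1,+0) / 4c ⇒ ok
[2] (+1,+0) / 4c ⇒ ok
[3] (+1,+0) / 4c ⇒ ok
[4] (+0,+1) / 4c ⇒ ok
[5] (+0,+1) / 4c ⇒ ok
[6] (+0,+1) / 4c ⇒ ok
[7] (+0,+1) / 0c ⇒ BAD: Δcyc=0≠L

first_bad_hop = 7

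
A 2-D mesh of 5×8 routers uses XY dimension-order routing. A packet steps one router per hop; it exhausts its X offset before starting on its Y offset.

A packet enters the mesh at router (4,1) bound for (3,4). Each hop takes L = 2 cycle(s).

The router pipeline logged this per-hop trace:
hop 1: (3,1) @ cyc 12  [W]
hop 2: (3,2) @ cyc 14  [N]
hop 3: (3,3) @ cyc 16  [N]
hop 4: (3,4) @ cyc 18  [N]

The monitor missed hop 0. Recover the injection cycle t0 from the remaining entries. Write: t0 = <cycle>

t0 = 10

At hop 1 the cycle is 12; in general cyc_k = t0 + kL.
So t0 = 12 − 1·2 = 10.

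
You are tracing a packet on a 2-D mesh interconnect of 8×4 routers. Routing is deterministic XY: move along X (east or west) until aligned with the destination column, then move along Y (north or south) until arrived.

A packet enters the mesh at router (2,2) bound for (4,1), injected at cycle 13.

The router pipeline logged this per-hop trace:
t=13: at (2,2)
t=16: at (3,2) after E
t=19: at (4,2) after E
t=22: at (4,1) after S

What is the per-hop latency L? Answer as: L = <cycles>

L = 3

Δcyc across hop 0→1: 16 − 13 = 3.
One hop costs L cycles, so L = 3.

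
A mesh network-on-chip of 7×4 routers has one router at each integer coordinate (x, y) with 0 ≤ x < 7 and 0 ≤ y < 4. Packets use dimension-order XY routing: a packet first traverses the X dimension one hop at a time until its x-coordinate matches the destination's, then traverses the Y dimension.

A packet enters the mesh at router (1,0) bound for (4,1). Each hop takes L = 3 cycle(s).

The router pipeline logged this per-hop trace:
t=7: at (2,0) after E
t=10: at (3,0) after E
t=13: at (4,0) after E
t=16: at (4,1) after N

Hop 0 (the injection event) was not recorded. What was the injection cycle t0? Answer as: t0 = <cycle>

t0 = 4

The first recorded entry is hop 1 at cycle 7.
So t0 = 7 − 1·3 = 4.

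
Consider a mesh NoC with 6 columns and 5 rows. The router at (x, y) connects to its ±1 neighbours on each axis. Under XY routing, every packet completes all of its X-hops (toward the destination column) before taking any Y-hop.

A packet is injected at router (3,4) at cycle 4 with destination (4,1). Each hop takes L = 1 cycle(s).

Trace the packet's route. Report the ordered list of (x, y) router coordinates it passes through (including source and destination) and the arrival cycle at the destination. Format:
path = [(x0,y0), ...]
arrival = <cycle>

path = [(3,4), (4,4), (4,3), (4,2), (4,1)]
arrival = 8

  0. router=(3,4) cycle=4 (inject)
  1. router=(4,4) cycle=5 dir=E
  2. router=(4,3) cycle=6 dir=S
  3. router=(4,2) cycle=7 dir=S
  4. router=(4,1) cycle=8 dir=S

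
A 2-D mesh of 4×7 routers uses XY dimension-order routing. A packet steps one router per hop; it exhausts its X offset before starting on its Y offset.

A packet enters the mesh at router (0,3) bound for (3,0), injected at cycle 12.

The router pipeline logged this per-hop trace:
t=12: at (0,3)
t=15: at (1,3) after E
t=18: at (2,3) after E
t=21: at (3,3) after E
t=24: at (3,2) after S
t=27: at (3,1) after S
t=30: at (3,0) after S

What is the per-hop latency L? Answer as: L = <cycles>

L = 3

Δcyc across hop 0→1: 15 − 12 = 3.
Each hop adds L, hence L = 3.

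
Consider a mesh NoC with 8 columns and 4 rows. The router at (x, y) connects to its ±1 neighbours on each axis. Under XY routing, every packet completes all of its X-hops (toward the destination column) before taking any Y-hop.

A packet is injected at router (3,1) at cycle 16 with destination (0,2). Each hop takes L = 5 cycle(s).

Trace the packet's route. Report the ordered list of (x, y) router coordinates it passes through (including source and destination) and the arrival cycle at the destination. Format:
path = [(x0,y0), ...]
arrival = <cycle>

t=16: at (3,1)
t=21: at (2,1) after W
t=26: at (1,1) after W
t=31: at (0,1) after W
t=36: at (0,2) after N

path = [(3,1), (2,1), (1,1), (0,1), (0,2)]
arrival = 36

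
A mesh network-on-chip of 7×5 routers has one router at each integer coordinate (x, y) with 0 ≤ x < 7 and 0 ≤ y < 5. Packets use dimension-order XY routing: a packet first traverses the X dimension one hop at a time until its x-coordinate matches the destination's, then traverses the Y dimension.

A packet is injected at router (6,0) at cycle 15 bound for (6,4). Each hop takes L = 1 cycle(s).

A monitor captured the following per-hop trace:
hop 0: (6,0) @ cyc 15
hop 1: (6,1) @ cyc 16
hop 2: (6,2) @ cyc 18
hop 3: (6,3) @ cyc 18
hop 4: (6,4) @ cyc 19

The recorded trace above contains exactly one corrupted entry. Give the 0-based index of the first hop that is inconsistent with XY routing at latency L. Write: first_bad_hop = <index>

first_bad_hop = 2

check 1→ d=(0,1) cyc+1: ok
check 2→ d=(0,1) cyc+2: BAD: Δcyc=2≠L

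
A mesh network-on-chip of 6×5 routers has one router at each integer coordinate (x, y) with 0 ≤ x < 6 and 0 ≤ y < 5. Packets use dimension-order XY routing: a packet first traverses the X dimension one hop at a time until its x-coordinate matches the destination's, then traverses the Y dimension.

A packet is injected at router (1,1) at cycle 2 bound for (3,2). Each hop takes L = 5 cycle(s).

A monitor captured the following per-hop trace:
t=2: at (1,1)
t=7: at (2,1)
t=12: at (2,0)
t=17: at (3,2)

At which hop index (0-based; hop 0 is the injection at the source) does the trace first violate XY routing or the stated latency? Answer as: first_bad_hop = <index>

hop 1: step (+1,+0), +5 cyc — ok
hop 2: step (+0,-1), +5 cyc — BAD: Y-move but x=2≠3

first_bad_hop = 2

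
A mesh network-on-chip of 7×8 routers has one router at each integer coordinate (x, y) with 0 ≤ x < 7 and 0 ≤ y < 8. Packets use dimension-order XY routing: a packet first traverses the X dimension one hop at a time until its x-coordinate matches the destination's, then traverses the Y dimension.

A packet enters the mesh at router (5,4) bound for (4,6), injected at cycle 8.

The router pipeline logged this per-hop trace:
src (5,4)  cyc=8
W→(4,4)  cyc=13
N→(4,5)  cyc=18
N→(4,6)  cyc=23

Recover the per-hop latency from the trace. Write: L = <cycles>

L = 5

cyc[1] − cyc[0] = 13 − 8 = 5.
One hop costs L cycles, so L = 5.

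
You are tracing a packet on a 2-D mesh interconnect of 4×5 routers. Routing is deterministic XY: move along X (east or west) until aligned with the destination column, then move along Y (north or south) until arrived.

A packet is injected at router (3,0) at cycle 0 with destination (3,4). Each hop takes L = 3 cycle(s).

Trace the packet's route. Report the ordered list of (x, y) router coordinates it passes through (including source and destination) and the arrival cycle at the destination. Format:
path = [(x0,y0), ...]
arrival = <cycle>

t=0: at (3,0)
t=3: at (3,1) after N
t=6: at (3,2) after N
t=9: at (3,3) after N
t=12: at (3,4) after N

path = [(3,0), (3,1), (3,2), (3,3), (3,4)]
arrival = 12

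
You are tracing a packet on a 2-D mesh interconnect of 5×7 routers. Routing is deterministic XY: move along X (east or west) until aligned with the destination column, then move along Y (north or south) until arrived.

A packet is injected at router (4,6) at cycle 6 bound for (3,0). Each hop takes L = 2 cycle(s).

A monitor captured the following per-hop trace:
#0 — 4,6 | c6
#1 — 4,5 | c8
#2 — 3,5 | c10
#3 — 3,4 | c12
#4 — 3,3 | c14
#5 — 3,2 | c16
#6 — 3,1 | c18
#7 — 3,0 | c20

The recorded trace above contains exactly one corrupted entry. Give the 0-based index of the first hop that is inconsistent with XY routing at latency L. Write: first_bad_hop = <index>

first_bad_hop = 1

[1] (+0,-1) / 2c ⇒ BAD: Y-move but x=4≠3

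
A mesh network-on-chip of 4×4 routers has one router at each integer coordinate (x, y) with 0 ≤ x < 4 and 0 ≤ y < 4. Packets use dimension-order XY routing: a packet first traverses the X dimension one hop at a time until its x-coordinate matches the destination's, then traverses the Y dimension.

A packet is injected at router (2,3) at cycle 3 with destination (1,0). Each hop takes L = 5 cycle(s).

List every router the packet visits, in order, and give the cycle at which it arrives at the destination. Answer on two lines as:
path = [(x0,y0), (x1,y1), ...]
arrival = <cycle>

#0 — 2,3 | c3
#1 — 1,3 | c8 | W
#2 — 1,2 | c13 | S
#3 — 1,1 | c18 | S
#4 — 1,0 | c23 | S

path = [(2,3), (1,3), (1,2), (1,1), (1,0)]
arrival = 23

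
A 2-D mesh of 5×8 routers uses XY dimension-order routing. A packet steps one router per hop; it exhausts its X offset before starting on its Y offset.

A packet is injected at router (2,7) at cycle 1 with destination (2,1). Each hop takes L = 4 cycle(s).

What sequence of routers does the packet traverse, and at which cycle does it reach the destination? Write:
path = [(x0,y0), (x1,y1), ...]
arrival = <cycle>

  0. router=(2,7) cycle=1 (inject)
  1. router=(2,6) cycle=5 dir=S
  2. router=(2,5) cycle=9 dir=S
  3. router=(2,4) cycle=13 dir=S
  4. router=(2,3) cycle=17 dir=S
  5. router=(2,2) cycle=21 dir=S
  6. router=(2,1) cycle=25 dir=S

path = [(2,7), (2,6), (2,5), (2,4), (2,3), (2,2), (2,1)]
arrival = 25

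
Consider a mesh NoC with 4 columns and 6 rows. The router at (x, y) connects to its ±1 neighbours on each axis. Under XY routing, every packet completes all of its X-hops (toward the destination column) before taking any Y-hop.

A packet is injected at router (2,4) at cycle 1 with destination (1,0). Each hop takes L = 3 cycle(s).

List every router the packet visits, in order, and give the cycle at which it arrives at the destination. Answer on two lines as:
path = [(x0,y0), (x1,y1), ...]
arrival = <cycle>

hop 0: (2,4) @ cyc 1
hop 1: (1,4) @ cyc 4  [W]
hop 2: (1,3) @ cyc 7  [S]
hop 3: (1,2) @ cyc 10  [S]
hop 4: (1,1) @ cyc 13  [S]
hop 5: (1,0) @ cyc 16  [S]

path = [(2,4), (1,4), (1,3), (1,2), (1,1), (1,0)]
arrival = 16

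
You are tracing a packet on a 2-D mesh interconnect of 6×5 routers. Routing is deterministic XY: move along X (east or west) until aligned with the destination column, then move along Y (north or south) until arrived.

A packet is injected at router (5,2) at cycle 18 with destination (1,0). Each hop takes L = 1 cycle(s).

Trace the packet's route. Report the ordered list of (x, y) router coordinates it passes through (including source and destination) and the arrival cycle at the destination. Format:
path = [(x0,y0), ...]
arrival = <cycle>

path = [(5,2), (4,2), (3,2), (2,2), (1,2), (1,1), (1,0)]
arrival = 24

hop 0: (5,2) @ cyc 18
hop 1: (4,2) @ cyc 19  [W]
hop 2: (3,2) @ cyc 20  [W]
hop 3: (2,2) @ cyc 21  [W]
hop 4: (1,2) @ cyc 22  [W]
hop 5: (1,1) @ cyc 23  [S]
hop 6: (1,0) @ cyc 24  [S]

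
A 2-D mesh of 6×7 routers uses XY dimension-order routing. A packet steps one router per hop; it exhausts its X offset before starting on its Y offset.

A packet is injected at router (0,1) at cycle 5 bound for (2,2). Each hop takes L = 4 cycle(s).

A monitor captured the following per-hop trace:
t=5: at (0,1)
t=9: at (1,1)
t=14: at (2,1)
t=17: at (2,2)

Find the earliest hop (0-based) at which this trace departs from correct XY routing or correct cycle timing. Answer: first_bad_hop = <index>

hop 1: step (+1,+0), +4 cyc — ok
hop 2: step (+1,+0), +5 cyc — BAD: Δcyc=5≠L

first_bad_hop = 2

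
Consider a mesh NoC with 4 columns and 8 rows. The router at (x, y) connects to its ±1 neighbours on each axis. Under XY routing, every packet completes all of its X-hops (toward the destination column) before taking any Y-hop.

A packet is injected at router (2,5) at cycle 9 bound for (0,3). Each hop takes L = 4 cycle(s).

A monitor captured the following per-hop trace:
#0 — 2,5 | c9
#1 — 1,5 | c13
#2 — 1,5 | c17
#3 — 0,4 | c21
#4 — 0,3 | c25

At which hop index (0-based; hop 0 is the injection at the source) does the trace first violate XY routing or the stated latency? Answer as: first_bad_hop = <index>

first_bad_hop = 2

hop 1: step (-1,+0), +4 cyc — ok
hop 2: step (+0,+0), +4 cyc — BAD: non-unit step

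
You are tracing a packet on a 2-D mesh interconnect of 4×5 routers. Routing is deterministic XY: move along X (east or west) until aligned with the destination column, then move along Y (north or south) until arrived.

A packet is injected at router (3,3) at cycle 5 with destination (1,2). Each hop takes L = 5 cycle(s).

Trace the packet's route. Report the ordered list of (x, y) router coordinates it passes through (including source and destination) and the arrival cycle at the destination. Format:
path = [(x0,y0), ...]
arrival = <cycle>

path = [(3,3), (2,3), (1,3), (1,2)]
arrival = 20

#0 — 3,3 | c5
#1 — 2,3 | c10 | W
#2 — 1,3 | c15 | W
#3 — 1,2 | c20 | S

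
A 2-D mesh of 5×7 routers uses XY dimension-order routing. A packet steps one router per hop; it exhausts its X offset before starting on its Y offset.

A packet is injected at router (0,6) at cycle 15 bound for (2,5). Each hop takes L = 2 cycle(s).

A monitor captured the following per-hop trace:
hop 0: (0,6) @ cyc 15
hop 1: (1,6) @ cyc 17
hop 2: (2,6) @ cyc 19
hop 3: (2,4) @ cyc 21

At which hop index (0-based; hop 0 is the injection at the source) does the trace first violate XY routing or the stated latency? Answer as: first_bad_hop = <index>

first_bad_hop = 3

  1: Δx=+1 Δy=+0 Δt=2 [ok]
  2: Δx=+1 Δy=+0 Δt=2 [ok]
  3: Δx=+0 Δy=-2 Δt=2 [BAD: non-unit step]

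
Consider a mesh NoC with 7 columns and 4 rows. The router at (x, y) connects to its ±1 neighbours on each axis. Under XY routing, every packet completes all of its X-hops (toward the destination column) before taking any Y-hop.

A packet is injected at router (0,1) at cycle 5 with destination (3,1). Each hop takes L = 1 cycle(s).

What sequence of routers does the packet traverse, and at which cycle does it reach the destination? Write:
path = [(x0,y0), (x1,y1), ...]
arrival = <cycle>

#0 — 0,1 | c5
#1 — 1,1 | c6 | E
#2 — 2,1 | c7 | E
#3 — 3,1 | c8 | E

path = [(0,1), (1,1), (2,1), (3,1)]
arrival = 8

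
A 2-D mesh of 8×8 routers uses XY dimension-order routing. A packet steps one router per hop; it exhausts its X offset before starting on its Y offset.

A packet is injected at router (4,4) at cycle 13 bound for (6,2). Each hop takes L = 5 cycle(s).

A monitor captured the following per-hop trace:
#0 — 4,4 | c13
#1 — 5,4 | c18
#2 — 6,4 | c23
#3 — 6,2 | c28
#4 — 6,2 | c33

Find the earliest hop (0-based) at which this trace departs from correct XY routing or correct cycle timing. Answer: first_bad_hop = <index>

first_bad_hop = 3

[1] (+1,+0) / 5c ⇒ ok
[2] (+1,+0) / 5c ⇒ ok
[3] (+0,-2) / 5c ⇒ BAD: non-unit step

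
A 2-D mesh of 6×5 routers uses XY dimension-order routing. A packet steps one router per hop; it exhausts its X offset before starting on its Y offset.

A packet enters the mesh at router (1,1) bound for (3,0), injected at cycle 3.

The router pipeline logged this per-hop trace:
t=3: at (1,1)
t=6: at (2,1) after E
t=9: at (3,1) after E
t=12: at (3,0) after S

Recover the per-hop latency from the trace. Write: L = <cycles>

L = 3

cyc[1] − cyc[0] = 6 − 3 = 3.
Each hop adds L, hence L = 3.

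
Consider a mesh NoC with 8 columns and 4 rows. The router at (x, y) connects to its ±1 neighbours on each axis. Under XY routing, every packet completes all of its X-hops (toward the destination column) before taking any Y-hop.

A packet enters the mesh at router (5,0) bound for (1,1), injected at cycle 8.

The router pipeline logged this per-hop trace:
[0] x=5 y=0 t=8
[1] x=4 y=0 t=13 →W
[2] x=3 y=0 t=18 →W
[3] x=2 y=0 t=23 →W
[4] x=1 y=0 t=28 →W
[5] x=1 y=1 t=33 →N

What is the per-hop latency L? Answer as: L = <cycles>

cyc[1] − cyc[0] = 13 − 8 = 5.
Each hop adds L, hence L = 5.

L = 5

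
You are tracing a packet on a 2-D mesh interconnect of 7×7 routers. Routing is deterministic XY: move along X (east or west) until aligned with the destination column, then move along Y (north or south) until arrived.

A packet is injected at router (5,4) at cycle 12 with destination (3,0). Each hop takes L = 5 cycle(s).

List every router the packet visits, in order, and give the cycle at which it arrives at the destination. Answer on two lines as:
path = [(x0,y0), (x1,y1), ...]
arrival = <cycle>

[0] x=5 y=4 t=12
[1] x=4 y=4 t=17 →W
[2] x=3 y=4 t=22 →W
[3] x=3 y=3 t=27 →S
[4] x=3 y=2 t=32 →S
[5] x=3 y=1 t=37 →S
[6] x=3 y=0 t=42 →S

path = [(5,4), (4,4), (3,4), (3,3), (3,2), (3,1), (3,0)]
arrival = 42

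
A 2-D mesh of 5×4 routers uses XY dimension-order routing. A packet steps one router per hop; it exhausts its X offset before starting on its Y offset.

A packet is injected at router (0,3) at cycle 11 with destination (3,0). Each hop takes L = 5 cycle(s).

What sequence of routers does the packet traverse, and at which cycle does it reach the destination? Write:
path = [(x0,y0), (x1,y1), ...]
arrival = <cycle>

path = [(0,3), (1,3), (2,3), (3,3), (3,2), (3,1), (3,0)]
arrival = 41

hop 0: (0,3) @ cyc 11
hop 1: (1,3) @ cyc 16  [E]
hop 2: (2,3) @ cyc 21  [E]
hop 3: (3,3) @ cyc 26  [E]
hop 4: (3,2) @ cyc 31  [S]
hop 5: (3,1) @ cyc 36  [S]
hop 6: (3,0) @ cyc 41  [S]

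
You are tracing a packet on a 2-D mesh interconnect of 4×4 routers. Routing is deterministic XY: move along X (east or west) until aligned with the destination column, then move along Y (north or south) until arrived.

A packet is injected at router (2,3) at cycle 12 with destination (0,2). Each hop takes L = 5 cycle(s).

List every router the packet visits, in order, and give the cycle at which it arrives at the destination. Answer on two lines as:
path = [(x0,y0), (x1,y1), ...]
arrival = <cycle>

hop 0: (2,3) @ cyc 12
hop 1: (1,3) @ cyc 17  [W]
hop 2: (0,3) @ cyc 22  [W]
hop 3: (0,2) @ cyc 27  [S]

path = [(2,3), (1,3), (0,3), (0,2)]
arrival = 27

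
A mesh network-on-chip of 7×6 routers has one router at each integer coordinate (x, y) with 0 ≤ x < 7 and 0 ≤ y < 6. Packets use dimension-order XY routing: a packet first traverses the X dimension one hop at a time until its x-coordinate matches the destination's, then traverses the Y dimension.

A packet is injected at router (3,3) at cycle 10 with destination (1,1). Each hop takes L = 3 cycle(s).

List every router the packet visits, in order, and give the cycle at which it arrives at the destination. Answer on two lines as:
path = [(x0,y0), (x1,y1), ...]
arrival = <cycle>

hop 0: (3,3) @ cyc 10
hop 1: (2,3) @ cyc 13  [W]
hop 2: (1,3) @ cyc 16  [W]
hop 3: (1,2) @ cyc 19  [S]
hop 4: (1,1) @ cyc 22  [S]

path = [(3,3), (2,3), (1,3), (1,2), (1,1)]
arrival = 22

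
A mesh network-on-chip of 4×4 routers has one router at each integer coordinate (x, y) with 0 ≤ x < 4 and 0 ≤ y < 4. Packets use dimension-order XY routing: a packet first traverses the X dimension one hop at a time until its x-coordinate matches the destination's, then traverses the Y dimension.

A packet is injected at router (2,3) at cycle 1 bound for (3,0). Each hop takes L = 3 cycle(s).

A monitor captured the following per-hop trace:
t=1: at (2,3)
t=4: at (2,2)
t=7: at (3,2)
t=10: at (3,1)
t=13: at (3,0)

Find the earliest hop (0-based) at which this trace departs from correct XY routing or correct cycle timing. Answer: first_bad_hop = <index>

[1] (+0,-1) / 3c ⇒ BAD: Y-move but x=2≠3

first_bad_hop = 1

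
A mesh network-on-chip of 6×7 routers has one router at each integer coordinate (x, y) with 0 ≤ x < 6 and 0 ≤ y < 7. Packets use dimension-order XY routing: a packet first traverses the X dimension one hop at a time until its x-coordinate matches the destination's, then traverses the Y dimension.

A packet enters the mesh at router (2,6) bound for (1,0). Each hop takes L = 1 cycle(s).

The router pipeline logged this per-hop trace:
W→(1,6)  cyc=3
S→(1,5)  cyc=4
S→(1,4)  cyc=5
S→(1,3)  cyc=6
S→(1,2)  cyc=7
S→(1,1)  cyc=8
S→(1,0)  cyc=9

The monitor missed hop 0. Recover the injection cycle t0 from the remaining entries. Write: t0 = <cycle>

t0 = 2

At hop 1 the cycle is 3; in general cyc_k = t0 + kL.
t0 = cyc[1] − L = 3 − 1 = 2.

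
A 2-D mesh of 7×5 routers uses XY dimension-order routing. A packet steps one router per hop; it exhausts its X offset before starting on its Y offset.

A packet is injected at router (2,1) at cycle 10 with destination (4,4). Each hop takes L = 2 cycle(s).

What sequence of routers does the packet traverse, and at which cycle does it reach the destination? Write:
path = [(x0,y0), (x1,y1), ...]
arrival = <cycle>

path = [(2,1), (3,1), (4,1), (4,2), (4,3), (4,4)]
arrival = 20

  0. router=(2,1) cycle=10 (inject)
  1. router=(3,1) cycle=12 dir=E
  2. router=(4,1) cycle=14 dir=E
  3. router=(4,2) cycle=16 dir=N
  4. router=(4,3) cycle=18 dir=N
  5. router=(4,4) cycle=20 dir=N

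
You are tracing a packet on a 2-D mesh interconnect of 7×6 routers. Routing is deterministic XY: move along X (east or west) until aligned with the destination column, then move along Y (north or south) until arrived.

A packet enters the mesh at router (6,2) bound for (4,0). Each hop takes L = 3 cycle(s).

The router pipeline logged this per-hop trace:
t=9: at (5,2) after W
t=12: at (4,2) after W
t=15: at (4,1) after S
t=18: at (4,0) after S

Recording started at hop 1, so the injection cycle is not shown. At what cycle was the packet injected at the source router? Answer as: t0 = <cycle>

t0 = 6

Hop 1 reached at cycle 9; hop k is at t0 + k·L.
So t0 = 9 − 1·3 = 6.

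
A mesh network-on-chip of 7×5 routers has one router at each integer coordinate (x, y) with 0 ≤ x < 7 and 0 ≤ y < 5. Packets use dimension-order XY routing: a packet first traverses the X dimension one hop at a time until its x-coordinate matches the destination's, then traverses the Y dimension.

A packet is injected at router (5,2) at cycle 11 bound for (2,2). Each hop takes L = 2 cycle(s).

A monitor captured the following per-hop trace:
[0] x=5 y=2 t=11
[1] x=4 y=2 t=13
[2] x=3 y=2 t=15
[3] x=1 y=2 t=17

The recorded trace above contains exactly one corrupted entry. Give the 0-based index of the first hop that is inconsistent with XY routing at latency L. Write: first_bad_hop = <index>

hop 1: step (-1,+0), +2 cyc — ok
hop 2: step (-1,+0), +2 cyc — ok
hop 3: step (-2,+0), +2 cyc — BAD: non-unit step

first_bad_hop = 3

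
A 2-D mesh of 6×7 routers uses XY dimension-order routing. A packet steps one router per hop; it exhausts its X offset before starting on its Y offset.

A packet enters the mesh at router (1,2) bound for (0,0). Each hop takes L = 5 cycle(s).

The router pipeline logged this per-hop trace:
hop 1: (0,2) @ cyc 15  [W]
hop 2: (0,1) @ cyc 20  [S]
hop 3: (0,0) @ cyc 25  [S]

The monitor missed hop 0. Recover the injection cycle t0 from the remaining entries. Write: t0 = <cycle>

At hop 1 the cycle is 15; in general cyc_k = t0 + kL.
Subtract one hop: t0 = 15 − 5 = 10.

t0 = 10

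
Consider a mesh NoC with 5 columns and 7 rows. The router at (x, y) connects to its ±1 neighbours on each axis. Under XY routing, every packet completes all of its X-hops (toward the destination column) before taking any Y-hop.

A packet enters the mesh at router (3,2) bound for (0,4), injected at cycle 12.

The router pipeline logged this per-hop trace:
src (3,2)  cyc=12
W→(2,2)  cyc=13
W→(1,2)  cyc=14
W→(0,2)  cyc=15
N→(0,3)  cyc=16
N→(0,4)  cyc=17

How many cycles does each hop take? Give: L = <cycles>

From hop 0 (12) to hop 1 (13): +1 cycles.
Each hop adds L, hence L = 1.

L = 1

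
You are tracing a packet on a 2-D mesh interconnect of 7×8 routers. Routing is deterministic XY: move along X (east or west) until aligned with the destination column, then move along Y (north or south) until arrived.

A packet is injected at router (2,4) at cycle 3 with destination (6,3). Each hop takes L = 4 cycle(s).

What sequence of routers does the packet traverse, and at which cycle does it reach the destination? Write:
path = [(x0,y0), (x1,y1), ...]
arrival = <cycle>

#0 — 2,4 | c3
#1 — 3,4 | c7 | E
#2 — 4,4 | c11 | E
#3 — 5,4 | c15 | E
#4 — 6,4 | c19 | E
#5 — 6,3 | c23 | S

path = [(2,4), (3,4), (4,4), (5,4), (6,4), (6,3)]
arrival = 23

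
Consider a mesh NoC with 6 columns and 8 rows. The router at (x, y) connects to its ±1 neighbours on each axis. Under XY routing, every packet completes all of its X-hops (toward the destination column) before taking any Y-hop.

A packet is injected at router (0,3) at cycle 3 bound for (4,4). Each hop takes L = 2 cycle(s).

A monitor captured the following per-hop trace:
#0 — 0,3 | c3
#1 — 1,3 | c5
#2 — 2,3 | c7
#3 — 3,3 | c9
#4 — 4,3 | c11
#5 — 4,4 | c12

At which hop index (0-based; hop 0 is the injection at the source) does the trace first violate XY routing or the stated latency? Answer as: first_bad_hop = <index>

  1: Δx=+1 Δy=+0 Δt=2 [ok]
  2: Δx=+1 Δy=+0 Δt=2 [ok]
  3: Δx=+1 Δy=+0 Δt=2 [ok]
  4: Δx=+1 Δy=+0 Δt=2 [ok]
  5: Δx=+0 Δy=+1 Δt=1 [BAD: Δcyc=1≠L]

first_bad_hop = 5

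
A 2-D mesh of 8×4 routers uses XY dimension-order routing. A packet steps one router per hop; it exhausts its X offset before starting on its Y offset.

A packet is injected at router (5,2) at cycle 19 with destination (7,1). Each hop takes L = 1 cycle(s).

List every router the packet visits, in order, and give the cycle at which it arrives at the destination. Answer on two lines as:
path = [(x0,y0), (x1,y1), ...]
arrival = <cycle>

  0. router=(5,2) cycle=19 (inject)
  1. router=(6,2) cycle=20 dir=E
  2. router=(7,2) cycle=21 dir=E
  3. router=(7,1) cycle=22 dir=S

path = [(5,2), (6,2), (7,2), (7,1)]
arrival = 22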